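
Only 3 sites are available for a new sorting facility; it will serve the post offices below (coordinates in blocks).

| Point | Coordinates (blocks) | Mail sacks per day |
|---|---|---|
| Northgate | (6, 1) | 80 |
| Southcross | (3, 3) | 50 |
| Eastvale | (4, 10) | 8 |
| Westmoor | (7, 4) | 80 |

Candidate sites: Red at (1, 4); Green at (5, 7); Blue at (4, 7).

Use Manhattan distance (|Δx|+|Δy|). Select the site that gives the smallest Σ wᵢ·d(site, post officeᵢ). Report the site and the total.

Green, total 1292 blocks

Total weighted distance at each candidate:
  Red (1, 4): total = 1342
  Green (5, 7): total = 1292
  Blue (4, 7): total = 1394
Minimum is at Green with total 1292 blocks.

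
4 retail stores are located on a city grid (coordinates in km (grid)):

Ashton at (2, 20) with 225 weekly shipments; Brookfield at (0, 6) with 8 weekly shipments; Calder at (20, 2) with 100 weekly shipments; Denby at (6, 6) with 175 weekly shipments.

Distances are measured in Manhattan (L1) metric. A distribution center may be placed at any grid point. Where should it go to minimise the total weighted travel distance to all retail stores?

Manhattan distance separates: Σwᵢ(|x−xᵢ|+|y−yᵢ|) = Σwᵢ|x−xᵢ| + Σwᵢ|y−yᵢ|, so x and y are optimised independently as 1-D weighted medians.
Total weight W = 508; half = 254.
x-coordinate, sorted with cumulative weight:
  x=0 (Brookfield, w=8) cum 8
  x=2 (Ashton, w=225) cum 233
  x=6 (Denby, w=175) cum 408  ← median
  x=20 (Calder, w=100) cum 508
⇒ x* = 6
y-coordinate, sorted with cumulative weight:
  y=2 (Calder, w=100) cum 100
  y=6 (Brookfield, w=8) cum 108
  y=6 (Denby, w=175) cum 283  ← median
  y=20 (Ashton, w=225) cum 508
⇒ y* = 6

(6, 6)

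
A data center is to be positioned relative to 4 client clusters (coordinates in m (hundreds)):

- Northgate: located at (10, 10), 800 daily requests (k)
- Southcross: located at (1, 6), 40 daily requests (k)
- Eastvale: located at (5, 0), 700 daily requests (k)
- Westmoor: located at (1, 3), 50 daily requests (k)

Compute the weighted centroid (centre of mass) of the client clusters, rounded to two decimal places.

The minimiser of Σwᵢ‖p−pᵢ‖² is the weighted centroid p* = (Σwᵢpᵢ)/(Σwᵢ).
Σwᵢ = 1590.
Σwᵢxᵢ = 800·10 + 40·1 + 700·5 + 50·1 = 11590.
Σwᵢyᵢ = 800·10 + 40·6 + 700·0 + 50·3 = 8390.
x* = 11590/1590 = 7.29, y* = 8390/1590 = 5.28.

(7.29, 5.28)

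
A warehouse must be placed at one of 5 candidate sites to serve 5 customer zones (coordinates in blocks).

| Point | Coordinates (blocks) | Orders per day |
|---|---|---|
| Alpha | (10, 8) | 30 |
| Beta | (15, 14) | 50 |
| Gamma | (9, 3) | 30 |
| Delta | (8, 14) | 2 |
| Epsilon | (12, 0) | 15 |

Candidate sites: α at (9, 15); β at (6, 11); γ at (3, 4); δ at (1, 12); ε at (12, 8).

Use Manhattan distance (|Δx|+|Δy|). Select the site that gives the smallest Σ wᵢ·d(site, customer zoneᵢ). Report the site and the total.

ε, total 890 blocks

Total weighted distance at each candidate:
  α (9, 15): total = 1224
  β (6, 11): total = 1405
  γ (3, 4): total = 1865
  δ (1, 12): total = 2063
  ε (12, 8): total = 890
Minimum is at ε with total 890 blocks.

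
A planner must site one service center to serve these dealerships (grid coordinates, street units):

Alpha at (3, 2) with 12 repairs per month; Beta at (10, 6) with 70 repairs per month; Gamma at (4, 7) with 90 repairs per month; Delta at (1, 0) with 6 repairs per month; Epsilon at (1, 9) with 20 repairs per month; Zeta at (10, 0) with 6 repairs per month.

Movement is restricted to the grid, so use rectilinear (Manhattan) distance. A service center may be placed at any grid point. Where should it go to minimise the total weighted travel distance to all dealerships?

Manhattan distance separates: Σwᵢ(|x−xᵢ|+|y−yᵢ|) = Σwᵢ|x−xᵢ| + Σwᵢ|y−yᵢ|, so x and y are optimised independently as 1-D weighted medians.
Total weight W = 204; half = 102.
x-coordinate, sorted with cumulative weight:
  x=1 (Delta, w=6) cum 6
  x=1 (Epsilon, w=20) cum 26
  x=3 (Alpha, w=12) cum 38
  x=4 (Gamma, w=90) cum 128  ← median
  x=10 (Beta, w=70) cum 198
  x=10 (Zeta, w=6) cum 204
⇒ x* = 4
y-coordinate, sorted with cumulative weight:
  y=0 (Delta, w=6) cum 6
  y=0 (Zeta, w=6) cum 12
  y=2 (Alpha, w=12) cum 24
  y=6 (Beta, w=70) cum 94
  y=7 (Gamma, w=90) cum 184  ← median
  y=9 (Epsilon, w=20) cum 204
⇒ y* = 7

(4, 7)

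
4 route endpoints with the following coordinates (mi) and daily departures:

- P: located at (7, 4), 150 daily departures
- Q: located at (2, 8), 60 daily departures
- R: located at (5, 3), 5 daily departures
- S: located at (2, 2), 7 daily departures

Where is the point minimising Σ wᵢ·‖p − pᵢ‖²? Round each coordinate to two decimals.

The minimiser of Σwᵢ‖p−pᵢ‖² is the weighted centroid p* = (Σwᵢpᵢ)/(Σwᵢ).
Σwᵢ = 222.
Σwᵢxᵢ = 150·7 + 60·2 + 5·5 + 7·2 = 1209.
Σwᵢyᵢ = 150·4 + 60·8 + 5·3 + 7·2 = 1109.
x* = 1209/222 = 5.45, y* = 1109/222 = 5.00.

(5.45, 5.00)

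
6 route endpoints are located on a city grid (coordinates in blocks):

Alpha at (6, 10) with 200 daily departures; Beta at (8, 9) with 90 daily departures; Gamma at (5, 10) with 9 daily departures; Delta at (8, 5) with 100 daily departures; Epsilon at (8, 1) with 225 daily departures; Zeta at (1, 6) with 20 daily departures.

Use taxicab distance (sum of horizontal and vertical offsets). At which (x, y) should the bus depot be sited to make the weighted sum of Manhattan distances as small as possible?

(8, 5)

Manhattan distance separates: Σwᵢ(|x−xᵢ|+|y−yᵢ|) = Σwᵢ|x−xᵢ| + Σwᵢ|y−yᵢ|, so x and y are optimised independently as 1-D weighted medians.
Total weight W = 644; half = 322.
x-coordinate, sorted with cumulative weight:
  x=1 (Zeta, w=20) cum 20
  x=5 (Gamma, w=9) cum 29
  x=6 (Alpha, w=200) cum 229
  x=8 (Beta, w=90) cum 319
  x=8 (Delta, w=100) cum 419  ← median
  x=8 (Epsilon, w=225) cum 644
⇒ x* = 8
y-coordinate, sorted with cumulative weight:
  y=1 (Epsilon, w=225) cum 225
  y=5 (Delta, w=100) cum 325  ← median
  y=6 (Zeta, w=20) cum 345
  y=9 (Beta, w=90) cum 435
  y=10 (Alpha, w=200) cum 635
  y=10 (Gamma, w=9) cum 644
⇒ y* = 5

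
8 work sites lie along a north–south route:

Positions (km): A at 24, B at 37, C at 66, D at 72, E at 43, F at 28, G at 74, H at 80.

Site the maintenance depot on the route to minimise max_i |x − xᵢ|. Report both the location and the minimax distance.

location 52, max distance 28

The 1-center on a line is the midpoint of the two extreme points: leftmost at 24, rightmost at 80.
Optimal location = (24 + 80)/2 = 52; maximum distance = (80 − 24)/2 = 28.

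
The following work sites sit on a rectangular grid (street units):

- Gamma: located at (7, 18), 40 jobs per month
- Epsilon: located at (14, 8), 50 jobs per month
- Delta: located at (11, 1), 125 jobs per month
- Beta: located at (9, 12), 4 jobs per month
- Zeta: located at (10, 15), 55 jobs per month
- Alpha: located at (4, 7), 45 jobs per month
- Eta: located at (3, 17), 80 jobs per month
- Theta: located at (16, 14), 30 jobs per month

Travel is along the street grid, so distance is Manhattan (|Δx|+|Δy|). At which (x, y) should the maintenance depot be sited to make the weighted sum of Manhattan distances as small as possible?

(10, 8)

Manhattan distance separates: Σwᵢ(|x−xᵢ|+|y−yᵢ|) = Σwᵢ|x−xᵢ| + Σwᵢ|y−yᵢ|, so x and y are optimised independently as 1-D weighted medians.
Total weight W = 429; half = 214.5.
x-coordinate, sorted with cumulative weight:
  x=3 (Eta, w=80) cum 80
  x=4 (Alpha, w=45) cum 125
  x=7 (Gamma, w=40) cum 165
  x=9 (Beta, w=4) cum 169
  x=10 (Zeta, w=55) cum 224  ← median
  x=11 (Delta, w=125) cum 349
  x=14 (Epsilon, w=50) cum 399
  x=16 (Theta, w=30) cum 429
⇒ x* = 10
y-coordinate, sorted with cumulative weight:
  y=1 (Delta, w=125) cum 125
  y=7 (Alpha, w=45) cum 170
  y=8 (Epsilon, w=50) cum 220  ← median
  y=12 (Beta, w=4) cum 224
  y=14 (Theta, w=30) cum 254
  y=15 (Zeta, w=55) cum 309
  y=17 (Eta, w=80) cum 389
  y=18 (Gamma, w=40) cum 429
⇒ y* = 8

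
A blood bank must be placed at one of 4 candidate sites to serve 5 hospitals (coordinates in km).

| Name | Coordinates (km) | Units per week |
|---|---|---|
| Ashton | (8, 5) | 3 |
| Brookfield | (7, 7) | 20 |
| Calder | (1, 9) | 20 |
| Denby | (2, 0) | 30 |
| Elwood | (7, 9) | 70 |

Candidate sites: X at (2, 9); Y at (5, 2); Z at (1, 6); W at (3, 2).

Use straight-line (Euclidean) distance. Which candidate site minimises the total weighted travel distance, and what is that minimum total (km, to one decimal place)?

X, total 769.3 km

Total weighted distance at each candidate:
  X (2, 9): total = 769.3
  Y (5, 2): total = 899.5
  Z (1, 6): total = 854.9
  W (3, 2): total = 922.6
Minimum is at X with total 769.3 km.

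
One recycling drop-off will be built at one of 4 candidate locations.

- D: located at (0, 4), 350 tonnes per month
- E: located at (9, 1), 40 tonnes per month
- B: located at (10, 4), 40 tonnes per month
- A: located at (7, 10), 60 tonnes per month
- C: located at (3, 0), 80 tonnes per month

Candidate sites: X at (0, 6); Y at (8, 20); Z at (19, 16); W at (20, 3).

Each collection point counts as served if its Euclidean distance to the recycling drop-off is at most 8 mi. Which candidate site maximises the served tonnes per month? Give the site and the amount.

X, covering 430

Coverage radius r = 8 mi; a point is covered iff (Δx)²+(Δy)² ≤ 8² = 64.
  X (0, 6): covers {D, C} → 430
  Y (8, 20): covers {none} → 0
  Z (19, 16): covers {none} → 0
  W (20, 3): covers {none} → 0
Maximum coverage at X: 430 tonnes per month.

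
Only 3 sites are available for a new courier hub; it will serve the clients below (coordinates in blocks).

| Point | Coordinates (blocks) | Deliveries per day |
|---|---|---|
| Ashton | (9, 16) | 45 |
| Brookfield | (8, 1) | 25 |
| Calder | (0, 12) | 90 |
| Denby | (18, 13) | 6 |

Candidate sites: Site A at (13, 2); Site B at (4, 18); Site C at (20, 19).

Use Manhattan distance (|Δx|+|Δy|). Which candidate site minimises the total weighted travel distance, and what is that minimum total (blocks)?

Total weighted distance at each candidate:
  Site A (13, 2): total = 3126
  Site B (4, 18): total = 1854
  Site C (20, 19): total = 3858
Minimum is at Site B with total 1854 blocks.

Site B, total 1854 blocks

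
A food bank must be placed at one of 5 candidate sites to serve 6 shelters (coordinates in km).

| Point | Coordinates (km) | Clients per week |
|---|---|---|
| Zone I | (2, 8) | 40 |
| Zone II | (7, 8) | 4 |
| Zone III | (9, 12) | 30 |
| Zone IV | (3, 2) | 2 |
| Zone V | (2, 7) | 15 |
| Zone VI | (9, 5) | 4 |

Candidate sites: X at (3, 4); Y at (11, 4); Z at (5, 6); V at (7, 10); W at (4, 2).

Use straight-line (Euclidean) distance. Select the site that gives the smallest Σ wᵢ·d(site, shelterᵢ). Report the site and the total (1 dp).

Total weighted distance at each candidate:
  X (3, 4): total = 563.3
  Y (11, 4): total = 831.7
  Z (5, 6): total = 444.7
  V (7, 10): total = 435.2
  W (4, 2): total = 721.3
Minimum is at V with total 435.2 km.

V, total 435.2 km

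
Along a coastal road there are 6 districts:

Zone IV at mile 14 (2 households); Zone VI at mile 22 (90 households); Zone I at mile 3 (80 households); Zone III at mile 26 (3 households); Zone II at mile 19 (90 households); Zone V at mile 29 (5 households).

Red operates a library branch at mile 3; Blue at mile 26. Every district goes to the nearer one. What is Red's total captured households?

82

The indifferent point is the midpoint (3+26)/2 = 14.5; districts left of it (closer to Red at 3) go to Red, those right go to Blue.
  Zone I at 3 (w=80) → Red
  Zone IV at 14 (w=2) → Red
  Zone II at 19 (w=90) → Blue
  Zone VI at 22 (w=90) → Blue
  Zone III at 26 (w=3) → Blue
  Zone V at 29 (w=5) → Blue
Red captures 82; Blue captures 188.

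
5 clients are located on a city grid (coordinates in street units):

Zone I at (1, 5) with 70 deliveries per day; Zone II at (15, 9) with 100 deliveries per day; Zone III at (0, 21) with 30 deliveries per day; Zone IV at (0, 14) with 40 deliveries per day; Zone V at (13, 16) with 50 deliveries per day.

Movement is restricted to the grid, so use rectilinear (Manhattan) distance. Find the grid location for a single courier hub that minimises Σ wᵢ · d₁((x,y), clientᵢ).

Manhattan distance separates: Σwᵢ(|x−xᵢ|+|y−yᵢ|) = Σwᵢ|x−xᵢ| + Σwᵢ|y−yᵢ|, so x and y are optimised independently as 1-D weighted medians.
Total weight W = 290; half = 145.
x-coordinate, sorted with cumulative weight:
  x=0 (Zone III, w=30) cum 30
  x=0 (Zone IV, w=40) cum 70
  x=1 (Zone I, w=70) cum 140
  x=13 (Zone V, w=50) cum 190  ← median
  x=15 (Zone II, w=100) cum 290
⇒ x* = 13
y-coordinate, sorted with cumulative weight:
  y=5 (Zone I, w=70) cum 70
  y=9 (Zone II, w=100) cum 170  ← median
  y=14 (Zone IV, w=40) cum 210
  y=16 (Zone V, w=50) cum 260
  y=21 (Zone III, w=30) cum 290
⇒ y* = 9

(13, 9)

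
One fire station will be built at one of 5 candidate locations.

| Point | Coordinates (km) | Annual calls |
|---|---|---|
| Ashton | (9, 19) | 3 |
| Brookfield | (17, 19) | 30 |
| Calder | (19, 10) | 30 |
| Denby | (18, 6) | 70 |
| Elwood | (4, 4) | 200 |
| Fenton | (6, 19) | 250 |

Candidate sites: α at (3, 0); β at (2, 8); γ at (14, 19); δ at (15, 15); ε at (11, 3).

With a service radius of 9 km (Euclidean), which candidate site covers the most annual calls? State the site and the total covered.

γ, covering 283

Coverage radius r = 9 km; a point is covered iff (Δx)²+(Δy)² ≤ 9² = 81.
  α (3, 0): covers {Elwood} → 200
  β (2, 8): covers {Elwood} → 200
  γ (14, 19): covers {Ashton, Brookfield, Fenton} → 283
  δ (15, 15): covers {Ashton, Brookfield, Calder} → 63
  ε (11, 3): covers {Denby, Elwood} → 270
Maximum coverage at γ: 283 annual calls.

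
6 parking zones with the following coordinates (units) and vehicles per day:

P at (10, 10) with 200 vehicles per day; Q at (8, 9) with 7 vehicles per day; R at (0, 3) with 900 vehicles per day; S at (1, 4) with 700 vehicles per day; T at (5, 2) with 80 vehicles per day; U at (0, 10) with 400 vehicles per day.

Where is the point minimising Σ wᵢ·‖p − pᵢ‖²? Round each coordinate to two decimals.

(1.38, 5.13)

The minimiser of Σwᵢ‖p−pᵢ‖² is the weighted centroid p* = (Σwᵢpᵢ)/(Σwᵢ).
Σwᵢ = 2287.
Σwᵢxᵢ = 200·10 + 7·8 + 900·0 + 700·1 + 80·5 + 400·0 = 3156.
Σwᵢyᵢ = 200·10 + 7·9 + 900·3 + 700·4 + 80·2 + 400·10 = 11723.
x* = 3156/2287 = 1.38, y* = 11723/2287 = 5.13.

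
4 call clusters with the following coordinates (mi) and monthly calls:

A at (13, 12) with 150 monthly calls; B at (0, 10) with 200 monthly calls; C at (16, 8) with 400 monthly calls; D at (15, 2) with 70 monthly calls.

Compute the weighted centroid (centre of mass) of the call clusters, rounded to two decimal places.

The minimiser of Σwᵢ‖p−pᵢ‖² is the weighted centroid p* = (Σwᵢpᵢ)/(Σwᵢ).
Σwᵢ = 820.
Σwᵢxᵢ = 150·13 + 200·0 + 400·16 + 70·15 = 9400.
Σwᵢyᵢ = 150·12 + 200·10 + 400·8 + 70·2 = 7140.
x* = 9400/820 = 11.46, y* = 7140/820 = 8.71.

(11.46, 8.71)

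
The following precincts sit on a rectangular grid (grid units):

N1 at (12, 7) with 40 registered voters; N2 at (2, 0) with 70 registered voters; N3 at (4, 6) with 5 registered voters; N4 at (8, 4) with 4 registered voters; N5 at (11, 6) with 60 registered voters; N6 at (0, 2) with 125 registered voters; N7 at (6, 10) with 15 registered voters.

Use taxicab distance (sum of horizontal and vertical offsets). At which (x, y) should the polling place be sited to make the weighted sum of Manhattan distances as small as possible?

(2, 2)

Manhattan distance separates: Σwᵢ(|x−xᵢ|+|y−yᵢ|) = Σwᵢ|x−xᵢ| + Σwᵢ|y−yᵢ|, so x and y are optimised independently as 1-D weighted medians.
Total weight W = 319; half = 159.5.
x-coordinate, sorted with cumulative weight:
  x=0 (N6, w=125) cum 125
  x=2 (N2, w=70) cum 195  ← median
  x=4 (N3, w=5) cum 200
  x=6 (N7, w=15) cum 215
  x=8 (N4, w=4) cum 219
  x=11 (N5, w=60) cum 279
  x=12 (N1, w=40) cum 319
⇒ x* = 2
y-coordinate, sorted with cumulative weight:
  y=0 (N2, w=70) cum 70
  y=2 (N6, w=125) cum 195  ← median
  y=4 (N4, w=4) cum 199
  y=6 (N3, w=5) cum 204
  y=6 (N5, w=60) cum 264
  y=7 (N1, w=40) cum 304
  y=10 (N7, w=15) cum 319
⇒ y* = 2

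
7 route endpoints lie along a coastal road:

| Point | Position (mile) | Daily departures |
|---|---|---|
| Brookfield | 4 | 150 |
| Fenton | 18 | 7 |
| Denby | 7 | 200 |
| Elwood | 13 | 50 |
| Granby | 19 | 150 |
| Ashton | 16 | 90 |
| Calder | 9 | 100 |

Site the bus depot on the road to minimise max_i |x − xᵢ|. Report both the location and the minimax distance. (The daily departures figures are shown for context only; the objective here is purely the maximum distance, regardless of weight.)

location 11.5, max distance 7.5

The 1-center on a line is the midpoint of the two extreme points: leftmost at 4, rightmost at 19.
Optimal location = (4 + 19)/2 = 11.5; maximum distance = (19 − 4)/2 = 7.5.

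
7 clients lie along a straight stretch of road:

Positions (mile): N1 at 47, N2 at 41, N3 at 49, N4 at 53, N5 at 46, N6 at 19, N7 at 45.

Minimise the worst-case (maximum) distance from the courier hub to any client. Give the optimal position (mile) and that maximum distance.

The 1-center on a line is the midpoint of the two extreme points: leftmost at 19, rightmost at 53.
Optimal location = (19 + 53)/2 = 36; maximum distance = (53 − 19)/2 = 17.

location 36, max distance 17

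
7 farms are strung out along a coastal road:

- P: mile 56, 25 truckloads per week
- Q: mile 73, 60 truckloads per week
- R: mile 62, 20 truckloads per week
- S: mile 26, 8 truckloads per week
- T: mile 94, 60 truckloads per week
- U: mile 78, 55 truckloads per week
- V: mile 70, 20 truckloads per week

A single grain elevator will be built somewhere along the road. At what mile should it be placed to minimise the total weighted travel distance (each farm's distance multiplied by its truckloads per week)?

x = 73

For a sum of weighted absolute distances on a line, the optimum is the weighted median (not the mean). Total weight W = 248; half-weight = 124.
Sort by position and accumulate weight:
  mile 26 (S, w=8) → cum 8
  mile 56 (P, w=25) → cum 33
  mile 62 (R, w=20) → cum 53
  mile 70 (V, w=20) → cum 73
  mile 73 (Q, w=60) → cum 133  ≥ 124 → median here
  mile 78 (U, w=55) → cum 188
  mile 94 (T, w=60) → cum 248
Optimal location: mile 73.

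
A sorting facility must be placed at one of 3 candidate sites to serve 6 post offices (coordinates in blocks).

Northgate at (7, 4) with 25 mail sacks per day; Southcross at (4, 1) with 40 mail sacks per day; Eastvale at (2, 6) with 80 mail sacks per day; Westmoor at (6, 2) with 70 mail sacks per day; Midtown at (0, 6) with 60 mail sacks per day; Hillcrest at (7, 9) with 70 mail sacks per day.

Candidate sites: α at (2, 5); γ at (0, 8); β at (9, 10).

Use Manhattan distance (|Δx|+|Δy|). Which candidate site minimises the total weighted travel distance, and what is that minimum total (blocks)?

α, total 1770 blocks

Total weighted distance at each candidate:
  α (2, 5): total = 1770
  γ (0, 8): total = 2555
  β (9, 10): total = 3400
Minimum is at α with total 1770 blocks.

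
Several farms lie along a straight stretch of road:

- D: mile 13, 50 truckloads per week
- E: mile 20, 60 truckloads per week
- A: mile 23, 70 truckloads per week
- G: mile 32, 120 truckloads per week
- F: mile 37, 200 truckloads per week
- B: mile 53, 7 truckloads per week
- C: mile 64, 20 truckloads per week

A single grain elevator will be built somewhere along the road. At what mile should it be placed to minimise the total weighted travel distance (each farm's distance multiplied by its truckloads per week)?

x = 32

For a sum of weighted absolute distances on a line, the optimum is the weighted median (not the mean). Total weight W = 527; half-weight = 263.5.
Sort by position and accumulate weight:
  mile 13 (D, w=50) → cum 50
  mile 20 (E, w=60) → cum 110
  mile 23 (A, w=70) → cum 180
  mile 32 (G, w=120) → cum 300  ≥ 263.5 → median here
  mile 37 (F, w=200) → cum 500
  mile 53 (B, w=7) → cum 507
  mile 64 (C, w=20) → cum 527
Optimal location: mile 32.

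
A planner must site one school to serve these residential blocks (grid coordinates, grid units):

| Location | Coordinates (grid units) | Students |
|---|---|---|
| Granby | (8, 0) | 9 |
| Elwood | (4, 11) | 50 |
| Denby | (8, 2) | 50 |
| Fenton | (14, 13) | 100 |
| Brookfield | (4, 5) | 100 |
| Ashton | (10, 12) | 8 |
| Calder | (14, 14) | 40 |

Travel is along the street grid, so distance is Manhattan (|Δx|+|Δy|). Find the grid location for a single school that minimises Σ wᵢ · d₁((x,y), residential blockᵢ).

Manhattan distance separates: Σwᵢ(|x−xᵢ|+|y−yᵢ|) = Σwᵢ|x−xᵢ| + Σwᵢ|y−yᵢ|, so x and y are optimised independently as 1-D weighted medians.
Total weight W = 357; half = 178.5.
x-coordinate, sorted with cumulative weight:
  x=4 (Elwood, w=50) cum 50
  x=4 (Brookfield, w=100) cum 150
  x=8 (Granby, w=9) cum 159
  x=8 (Denby, w=50) cum 209  ← median
  x=10 (Ashton, w=8) cum 217
  x=14 (Fenton, w=100) cum 317
  x=14 (Calder, w=40) cum 357
⇒ x* = 8
y-coordinate, sorted with cumulative weight:
  y=0 (Granby, w=9) cum 9
  y=2 (Denby, w=50) cum 59
  y=5 (Brookfield, w=100) cum 159
  y=11 (Elwood, w=50) cum 209  ← median
  y=12 (Ashton, w=8) cum 217
  y=13 (Fenton, w=100) cum 317
  y=14 (Calder, w=40) cum 357
⇒ y* = 11

(8, 11)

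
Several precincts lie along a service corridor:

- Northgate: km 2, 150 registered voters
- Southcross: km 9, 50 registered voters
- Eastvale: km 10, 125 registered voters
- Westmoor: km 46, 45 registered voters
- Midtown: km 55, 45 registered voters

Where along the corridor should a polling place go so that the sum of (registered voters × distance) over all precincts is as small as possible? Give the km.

x = 10

For a sum of weighted absolute distances on a line, the optimum is the weighted median (not the mean). Total weight W = 415; half-weight = 207.5.
Sort by position and accumulate weight:
  km 2 (Northgate, w=150) → cum 150
  km 9 (Southcross, w=50) → cum 200
  km 10 (Eastvale, w=125) → cum 325  ≥ 207.5 → median here
  km 46 (Westmoor, w=45) → cum 370
  km 55 (Midtown, w=45) → cum 415
Optimal location: km 10.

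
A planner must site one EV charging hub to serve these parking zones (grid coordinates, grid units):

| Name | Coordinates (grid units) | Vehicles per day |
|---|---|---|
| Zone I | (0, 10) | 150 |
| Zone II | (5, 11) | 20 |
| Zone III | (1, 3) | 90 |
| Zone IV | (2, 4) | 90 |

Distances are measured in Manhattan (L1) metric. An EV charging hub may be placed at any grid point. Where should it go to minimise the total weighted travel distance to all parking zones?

Manhattan distance separates: Σwᵢ(|x−xᵢ|+|y−yᵢ|) = Σwᵢ|x−xᵢ| + Σwᵢ|y−yᵢ|, so x and y are optimised independently as 1-D weighted medians.
Total weight W = 350; half = 175.
x-coordinate, sorted with cumulative weight:
  x=0 (Zone I, w=150) cum 150
  x=1 (Zone III, w=90) cum 240  ← median
  x=2 (Zone IV, w=90) cum 330
  x=5 (Zone II, w=20) cum 350
⇒ x* = 1
y-coordinate, sorted with cumulative weight:
  y=3 (Zone III, w=90) cum 90
  y=4 (Zone IV, w=90) cum 180  ← median
  y=10 (Zone I, w=150) cum 330
  y=11 (Zone II, w=20) cum 350
⇒ y* = 4

(1, 4)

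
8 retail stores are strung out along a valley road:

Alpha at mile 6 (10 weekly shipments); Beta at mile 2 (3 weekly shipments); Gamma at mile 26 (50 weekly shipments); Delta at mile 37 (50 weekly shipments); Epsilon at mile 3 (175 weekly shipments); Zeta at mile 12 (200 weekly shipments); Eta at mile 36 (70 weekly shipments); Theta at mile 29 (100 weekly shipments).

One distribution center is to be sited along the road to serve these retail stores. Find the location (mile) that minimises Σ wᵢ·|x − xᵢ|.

x = 12

For a sum of weighted absolute distances on a line, the optimum is the weighted median (not the mean). Total weight W = 658; half-weight = 329.
Sort by position and accumulate weight:
  mile 2 (Beta, w=3) → cum 3
  mile 3 (Epsilon, w=175) → cum 178
  mile 6 (Alpha, w=10) → cum 188
  mile 12 (Zeta, w=200) → cum 388  ≥ 329 → median here
  mile 26 (Gamma, w=50) → cum 438
  mile 29 (Theta, w=100) → cum 538
  mile 36 (Eta, w=70) → cum 608
  mile 37 (Delta, w=50) → cum 658
Optimal location: mile 12.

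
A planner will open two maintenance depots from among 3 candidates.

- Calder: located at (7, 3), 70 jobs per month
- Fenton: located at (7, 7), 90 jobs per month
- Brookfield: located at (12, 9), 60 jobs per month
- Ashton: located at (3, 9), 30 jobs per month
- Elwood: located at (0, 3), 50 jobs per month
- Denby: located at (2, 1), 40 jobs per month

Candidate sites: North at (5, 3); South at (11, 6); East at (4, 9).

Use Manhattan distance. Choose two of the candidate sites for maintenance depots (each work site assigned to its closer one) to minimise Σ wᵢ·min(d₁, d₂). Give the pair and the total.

{North, South}, total 1520

Evaluate every pair (each demand assigned to the nearer of the two):
  {North, South}: total = 1520
  {North, East}: total = 1550
  {South, East}: total = 2110
Best pair: {North, South} with total 1520.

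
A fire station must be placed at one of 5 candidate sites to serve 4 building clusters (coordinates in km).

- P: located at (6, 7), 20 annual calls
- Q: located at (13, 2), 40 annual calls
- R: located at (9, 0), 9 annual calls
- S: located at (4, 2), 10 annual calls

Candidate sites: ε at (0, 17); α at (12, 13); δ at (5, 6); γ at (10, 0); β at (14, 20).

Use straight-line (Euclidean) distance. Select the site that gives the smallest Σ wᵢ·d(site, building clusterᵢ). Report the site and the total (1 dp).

Total weighted distance at each candidate:
  ε (0, 17): total = 1355.6
  α (12, 13): total = 867.6
  δ (5, 6): total = 492.2
  γ (10, 0): total = 377.7
  β (14, 20): total = 1417.8
Minimum is at γ with total 377.7 km.

γ, total 377.7 km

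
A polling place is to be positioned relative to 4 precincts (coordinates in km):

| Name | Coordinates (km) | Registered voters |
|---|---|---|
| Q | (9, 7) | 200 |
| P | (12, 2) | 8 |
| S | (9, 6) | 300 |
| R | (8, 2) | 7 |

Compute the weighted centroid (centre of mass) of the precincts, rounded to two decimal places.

(9.03, 6.27)

The minimiser of Σwᵢ‖p−pᵢ‖² is the weighted centroid p* = (Σwᵢpᵢ)/(Σwᵢ).
Σwᵢ = 515.
Σwᵢxᵢ = 200·9 + 8·12 + 300·9 + 7·8 = 4652.
Σwᵢyᵢ = 200·7 + 8·2 + 300·6 + 7·2 = 3230.
x* = 4652/515 = 9.03, y* = 3230/515 = 6.27.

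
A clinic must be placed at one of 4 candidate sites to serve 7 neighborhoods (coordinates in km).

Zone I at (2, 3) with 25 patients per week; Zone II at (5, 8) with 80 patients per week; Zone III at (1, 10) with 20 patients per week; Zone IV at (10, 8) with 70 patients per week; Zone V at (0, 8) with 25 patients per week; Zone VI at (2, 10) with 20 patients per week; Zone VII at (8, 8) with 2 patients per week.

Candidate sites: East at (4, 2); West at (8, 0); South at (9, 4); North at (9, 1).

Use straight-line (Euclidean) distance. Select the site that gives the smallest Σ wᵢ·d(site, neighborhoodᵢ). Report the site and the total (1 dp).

Total weighted distance at each candidate:
  East (4, 2): total = 1667.0
  West (8, 0): total = 2204.7
  South (9, 4): total = 1556.8
  North (9, 1): total = 2090.0
Minimum is at South with total 1556.8 km.

South, total 1556.8 km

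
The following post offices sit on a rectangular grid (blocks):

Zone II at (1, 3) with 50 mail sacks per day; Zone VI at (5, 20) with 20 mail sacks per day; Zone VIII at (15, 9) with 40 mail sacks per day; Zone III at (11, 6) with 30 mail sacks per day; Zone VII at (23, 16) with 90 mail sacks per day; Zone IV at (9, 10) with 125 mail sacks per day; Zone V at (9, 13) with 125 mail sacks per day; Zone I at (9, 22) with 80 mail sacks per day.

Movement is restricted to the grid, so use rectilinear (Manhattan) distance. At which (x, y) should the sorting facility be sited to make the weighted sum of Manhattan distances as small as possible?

Manhattan distance separates: Σwᵢ(|x−xᵢ|+|y−yᵢ|) = Σwᵢ|x−xᵢ| + Σwᵢ|y−yᵢ|, so x and y are optimised independently as 1-D weighted medians.
Total weight W = 560; half = 280.
x-coordinate, sorted with cumulative weight:
  x=1 (Zone II, w=50) cum 50
  x=5 (Zone VI, w=20) cum 70
  x=9 (Zone IV, w=125) cum 195
  x=9 (Zone V, w=125) cum 320  ← median
  x=9 (Zone I, w=80) cum 400
  x=11 (Zone III, w=30) cum 430
  x=15 (Zone VIII, w=40) cum 470
  x=23 (Zone VII, w=90) cum 560
⇒ x* = 9
y-coordinate, sorted with cumulative weight:
  y=3 (Zone II, w=50) cum 50
  y=6 (Zone III, w=30) cum 80
  y=9 (Zone VIII, w=40) cum 120
  y=10 (Zone IV, w=125) cum 245
  y=13 (Zone V, w=125) cum 370  ← median
  y=16 (Zone VII, w=90) cum 460
  y=20 (Zone VI, w=20) cum 480
  y=22 (Zone I, w=80) cum 560
⇒ y* = 13

(9, 13)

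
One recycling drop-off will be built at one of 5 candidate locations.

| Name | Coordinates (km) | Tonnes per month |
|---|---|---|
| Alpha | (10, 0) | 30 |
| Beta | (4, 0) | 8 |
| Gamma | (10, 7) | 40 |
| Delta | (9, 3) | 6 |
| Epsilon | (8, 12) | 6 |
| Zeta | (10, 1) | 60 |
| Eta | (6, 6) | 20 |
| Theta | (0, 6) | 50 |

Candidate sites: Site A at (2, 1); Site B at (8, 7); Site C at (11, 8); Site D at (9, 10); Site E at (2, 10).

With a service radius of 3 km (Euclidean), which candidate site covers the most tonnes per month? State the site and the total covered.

Coverage radius r = 3 km; a point is covered iff (Δx)²+(Δy)² ≤ 3² = 9.
  Site A (2, 1): covers {Beta} → 8
  Site B (8, 7): covers {Gamma, Eta} → 60
  Site C (11, 8): covers {Gamma} → 40
  Site D (9, 10): covers {Epsilon} → 6
  Site E (2, 10): covers {none} → 0
Maximum coverage at Site B: 60 tonnes per month.

Site B, covering 60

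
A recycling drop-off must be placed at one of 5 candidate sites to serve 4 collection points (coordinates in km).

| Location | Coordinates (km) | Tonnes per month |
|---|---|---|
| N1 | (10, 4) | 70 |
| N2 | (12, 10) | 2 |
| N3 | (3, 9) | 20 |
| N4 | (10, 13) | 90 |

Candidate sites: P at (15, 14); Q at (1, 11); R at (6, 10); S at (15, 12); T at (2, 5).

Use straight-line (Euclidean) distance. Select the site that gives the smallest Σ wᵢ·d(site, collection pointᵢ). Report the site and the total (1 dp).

R, total 1030.0 km

Total weighted distance at each candidate:
  P (15, 14): total = 1511.5
  Q (1, 11): total = 1706.5
  R (6, 10): total = 1030.0
  S (15, 12): total = 1373.9
  T (2, 5): total = 1687.4
Minimum is at R with total 1030.0 km.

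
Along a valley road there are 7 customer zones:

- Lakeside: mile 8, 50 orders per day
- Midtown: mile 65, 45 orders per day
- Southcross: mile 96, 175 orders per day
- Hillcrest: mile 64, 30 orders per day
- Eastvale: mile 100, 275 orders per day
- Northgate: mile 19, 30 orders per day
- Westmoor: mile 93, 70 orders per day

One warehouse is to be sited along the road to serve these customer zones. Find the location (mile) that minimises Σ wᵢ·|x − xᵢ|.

For a sum of weighted absolute distances on a line, the optimum is the weighted median (not the mean). Total weight W = 675; half-weight = 337.5.
Sort by position and accumulate weight:
  mile 8 (Lakeside, w=50) → cum 50
  mile 19 (Northgate, w=30) → cum 80
  mile 64 (Hillcrest, w=30) → cum 110
  mile 65 (Midtown, w=45) → cum 155
  mile 93 (Westmoor, w=70) → cum 225
  mile 96 (Southcross, w=175) → cum 400  ≥ 337.5 → median here
  mile 100 (Eastvale, w=275) → cum 675
Optimal location: mile 96.

x = 96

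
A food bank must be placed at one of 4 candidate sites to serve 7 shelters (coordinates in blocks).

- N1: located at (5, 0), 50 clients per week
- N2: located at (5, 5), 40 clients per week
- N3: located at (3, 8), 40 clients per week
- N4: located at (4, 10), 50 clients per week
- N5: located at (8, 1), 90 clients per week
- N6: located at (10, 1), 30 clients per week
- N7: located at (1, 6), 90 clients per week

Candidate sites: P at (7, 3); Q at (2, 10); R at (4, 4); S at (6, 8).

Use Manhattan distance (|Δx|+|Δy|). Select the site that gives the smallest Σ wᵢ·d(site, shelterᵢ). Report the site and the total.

Total weighted distance at each candidate:
  P (7, 3): total = 2500
  Q (2, 10): total = 3500
  R (4, 4): total = 2180
  S (6, 8): total = 2700
Minimum is at R with total 2180 blocks.

R, total 2180 blocks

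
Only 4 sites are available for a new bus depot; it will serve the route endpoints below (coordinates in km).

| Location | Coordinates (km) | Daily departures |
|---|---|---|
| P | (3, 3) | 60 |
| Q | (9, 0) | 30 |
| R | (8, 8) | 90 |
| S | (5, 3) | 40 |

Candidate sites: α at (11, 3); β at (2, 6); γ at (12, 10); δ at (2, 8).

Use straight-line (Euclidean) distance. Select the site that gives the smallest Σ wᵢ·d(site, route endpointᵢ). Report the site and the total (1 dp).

Total weighted distance at each candidate:
  α (11, 3): total = 1353.0
  β (2, 6): total = 1205.2
  γ (12, 10): total = 1795.8
  δ (2, 8): total = 1398.1
Minimum is at β with total 1205.2 km.

β, total 1205.2 km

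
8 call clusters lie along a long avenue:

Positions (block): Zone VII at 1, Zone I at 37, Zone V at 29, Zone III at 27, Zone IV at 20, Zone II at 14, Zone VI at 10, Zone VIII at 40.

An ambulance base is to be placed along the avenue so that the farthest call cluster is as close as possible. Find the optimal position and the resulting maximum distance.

The 1-center on a line is the midpoint of the two extreme points: leftmost at 1, rightmost at 40.
Optimal location = (1 + 40)/2 = 20.5; maximum distance = (40 − 1)/2 = 19.5.

location 20.5, max distance 19.5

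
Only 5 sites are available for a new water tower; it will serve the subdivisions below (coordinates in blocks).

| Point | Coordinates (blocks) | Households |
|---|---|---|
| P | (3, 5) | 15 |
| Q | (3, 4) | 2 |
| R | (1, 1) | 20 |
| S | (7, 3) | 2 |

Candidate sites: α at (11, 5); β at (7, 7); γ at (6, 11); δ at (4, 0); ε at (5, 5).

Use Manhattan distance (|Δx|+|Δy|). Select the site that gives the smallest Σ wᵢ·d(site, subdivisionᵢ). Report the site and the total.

Total weighted distance at each candidate:
  α (11, 5): total = 430
  β (7, 7): total = 352
  γ (6, 11): total = 473
  δ (4, 0): total = 192
  ε (5, 5): total = 204
Minimum is at δ with total 192 blocks.

δ, total 192 blocks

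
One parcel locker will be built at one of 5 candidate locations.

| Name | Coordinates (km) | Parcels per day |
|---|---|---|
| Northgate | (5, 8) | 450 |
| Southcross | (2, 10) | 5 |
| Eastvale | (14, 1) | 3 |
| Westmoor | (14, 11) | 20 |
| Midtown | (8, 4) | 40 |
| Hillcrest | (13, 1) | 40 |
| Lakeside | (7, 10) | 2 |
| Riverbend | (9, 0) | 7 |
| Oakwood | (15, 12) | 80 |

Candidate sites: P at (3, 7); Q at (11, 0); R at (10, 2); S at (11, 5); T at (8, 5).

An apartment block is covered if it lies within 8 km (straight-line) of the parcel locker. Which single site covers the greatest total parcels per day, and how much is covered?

S, covering 562

Coverage radius r = 8 km; a point is covered iff (Δx)²+(Δy)² ≤ 8² = 64.
  P (3, 7): covers {Northgate, Southcross, Midtown, Lakeside} → 497
  Q (11, 0): covers {Eastvale, Midtown, Hillcrest, Riverbend} → 90
  R (10, 2): covers {Northgate, Eastvale, Midtown, Hillcrest, Riverbend} → 540
  S (11, 5): covers {Northgate, Eastvale, Westmoor, Midtown, Hillcrest, Lakeside, Riverbend} → 562
  T (8, 5): covers {Northgate, Southcross, Eastvale, Midtown, Hillcrest, Lakeside, Riverbend} → 547
Maximum coverage at S: 562 parcels per day.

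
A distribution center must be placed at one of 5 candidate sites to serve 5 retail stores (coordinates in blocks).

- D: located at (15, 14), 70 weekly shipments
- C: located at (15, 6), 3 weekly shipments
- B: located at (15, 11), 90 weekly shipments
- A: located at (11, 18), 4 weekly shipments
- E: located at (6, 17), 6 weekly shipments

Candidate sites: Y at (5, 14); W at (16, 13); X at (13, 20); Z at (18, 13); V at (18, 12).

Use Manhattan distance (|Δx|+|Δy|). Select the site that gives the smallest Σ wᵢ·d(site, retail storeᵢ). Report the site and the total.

Total weighted distance at each candidate:
  Y (5, 14): total = 1988
  W (16, 13): total = 558
  X (13, 20): total = 1674
  Z (18, 13): total = 904
  V (18, 12): total = 891
Minimum is at W with total 558 blocks.

W, total 558 blocks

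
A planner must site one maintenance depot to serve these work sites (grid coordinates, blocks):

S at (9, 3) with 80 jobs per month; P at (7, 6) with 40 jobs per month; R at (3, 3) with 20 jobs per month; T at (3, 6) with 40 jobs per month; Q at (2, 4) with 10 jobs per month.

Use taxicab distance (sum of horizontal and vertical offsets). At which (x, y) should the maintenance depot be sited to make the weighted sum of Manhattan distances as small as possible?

Manhattan distance separates: Σwᵢ(|x−xᵢ|+|y−yᵢ|) = Σwᵢ|x−xᵢ| + Σwᵢ|y−yᵢ|, so x and y are optimised independently as 1-D weighted medians.
Total weight W = 190; half = 95.
x-coordinate, sorted with cumulative weight:
  x=2 (Q, w=10) cum 10
  x=3 (R, w=20) cum 30
  x=3 (T, w=40) cum 70
  x=7 (P, w=40) cum 110  ← median
  x=9 (S, w=80) cum 190
⇒ x* = 7
y-coordinate, sorted with cumulative weight:
  y=3 (S, w=80) cum 80
  y=3 (R, w=20) cum 100  ← median
  y=4 (Q, w=10) cum 110
  y=6 (P, w=40) cum 150
  y=6 (T, w=40) cum 190
⇒ y* = 3

(7, 3)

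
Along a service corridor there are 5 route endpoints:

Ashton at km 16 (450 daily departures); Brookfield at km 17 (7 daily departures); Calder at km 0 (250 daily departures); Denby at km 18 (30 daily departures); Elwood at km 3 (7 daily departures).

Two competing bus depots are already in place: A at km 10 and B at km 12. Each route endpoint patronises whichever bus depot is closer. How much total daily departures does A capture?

257

The indifferent point is the midpoint (10+12)/2 = 11; route endpoints left of it (closer to A at 10) go to A, those right go to B.
  Calder at 0 (w=250) → A
  Elwood at 3 (w=7) → A
  Ashton at 16 (w=450) → B
  Brookfield at 17 (w=7) → B
  Denby at 18 (w=30) → B
A captures 257; B captures 487.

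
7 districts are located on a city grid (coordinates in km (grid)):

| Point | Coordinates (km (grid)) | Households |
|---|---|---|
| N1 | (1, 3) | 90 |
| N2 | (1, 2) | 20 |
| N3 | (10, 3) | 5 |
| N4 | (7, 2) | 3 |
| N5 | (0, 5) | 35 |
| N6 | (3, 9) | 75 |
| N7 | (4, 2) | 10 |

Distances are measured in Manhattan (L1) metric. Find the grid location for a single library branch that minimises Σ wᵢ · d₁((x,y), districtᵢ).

(1, 3)

Manhattan distance separates: Σwᵢ(|x−xᵢ|+|y−yᵢ|) = Σwᵢ|x−xᵢ| + Σwᵢ|y−yᵢ|, so x and y are optimised independently as 1-D weighted medians.
Total weight W = 238; half = 119.
x-coordinate, sorted with cumulative weight:
  x=0 (N5, w=35) cum 35
  x=1 (N1, w=90) cum 125  ← median
  x=1 (N2, w=20) cum 145
  x=3 (N6, w=75) cum 220
  x=4 (N7, w=10) cum 230
  x=7 (N4, w=3) cum 233
  x=10 (N3, w=5) cum 238
⇒ x* = 1
y-coordinate, sorted with cumulative weight:
  y=2 (N2, w=20) cum 20
  y=2 (N4, w=3) cum 23
  y=2 (N7, w=10) cum 33
  y=3 (N1, w=90) cum 123  ← median
  y=3 (N3, w=5) cum 128
  y=5 (N5, w=35) cum 163
  y=9 (N6, w=75) cum 238
⇒ y* = 3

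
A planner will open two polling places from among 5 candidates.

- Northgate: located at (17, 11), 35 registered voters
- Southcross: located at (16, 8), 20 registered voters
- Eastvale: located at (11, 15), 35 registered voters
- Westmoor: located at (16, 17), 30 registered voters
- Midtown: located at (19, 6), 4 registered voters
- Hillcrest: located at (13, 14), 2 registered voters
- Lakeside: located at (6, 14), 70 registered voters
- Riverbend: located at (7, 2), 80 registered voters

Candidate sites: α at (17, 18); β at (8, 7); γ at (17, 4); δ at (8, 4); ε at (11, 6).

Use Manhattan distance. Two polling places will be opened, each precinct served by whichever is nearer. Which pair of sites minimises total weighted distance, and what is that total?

Evaluate every pair (each demand assigned to the nearer of the two):
  {α, β}: total = 1974
  {α, δ}: total = 1988
  {β, γ}: total = 2300
  {α, ε}: total = 2358
  {γ, δ}: total = 2379
  {δ, ε}: total = 2452
  {β, ε}: total = 2482
  {β, δ}: total = 2502
  {γ, ε}: total = 2666
  {α, γ}: total = 2762
Best pair: {α, β} with total 1974.

{α, β}, total 1974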